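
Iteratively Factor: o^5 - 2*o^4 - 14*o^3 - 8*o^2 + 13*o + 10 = (o + 1)*(o^4 - 3*o^3 - 11*o^2 + 3*o + 10) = (o + 1)*(o + 2)*(o^3 - 5*o^2 - o + 5) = (o + 1)^2*(o + 2)*(o^2 - 6*o + 5) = (o - 1)*(o + 1)^2*(o + 2)*(o - 5)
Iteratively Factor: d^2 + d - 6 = (d - 2)*(d + 3)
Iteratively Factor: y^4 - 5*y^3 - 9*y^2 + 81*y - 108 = (y - 3)*(y^3 - 2*y^2 - 15*y + 36) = (y - 3)^2*(y^2 + y - 12) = (y - 3)^2*(y + 4)*(y - 3)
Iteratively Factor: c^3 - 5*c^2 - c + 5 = (c + 1)*(c^2 - 6*c + 5) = (c - 1)*(c + 1)*(c - 5)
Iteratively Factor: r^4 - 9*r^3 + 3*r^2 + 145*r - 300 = (r + 4)*(r^3 - 13*r^2 + 55*r - 75) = (r - 5)*(r + 4)*(r^2 - 8*r + 15) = (r - 5)*(r - 3)*(r + 4)*(r - 5)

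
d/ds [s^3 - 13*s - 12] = 3*s^2 - 13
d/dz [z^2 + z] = 2*z + 1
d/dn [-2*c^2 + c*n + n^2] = c + 2*n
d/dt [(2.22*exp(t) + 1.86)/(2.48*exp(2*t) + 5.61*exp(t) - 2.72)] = (-(2.22*exp(t) + 1.86)*(4.96*exp(t) + 5.61) + 5.5056*exp(2*t) + 12.4542*exp(t) - 6.0384)*exp(t)/(2.48*exp(2*t) + 5.61*exp(t) - 2.72)^2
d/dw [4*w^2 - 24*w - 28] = 8*w - 24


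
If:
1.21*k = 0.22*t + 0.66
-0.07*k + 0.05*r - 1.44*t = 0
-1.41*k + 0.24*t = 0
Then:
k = -8.00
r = -1364.80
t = -47.00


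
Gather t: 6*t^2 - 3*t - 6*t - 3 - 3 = 6*t^2 - 9*t - 6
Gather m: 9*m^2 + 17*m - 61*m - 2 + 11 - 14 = 9*m^2 - 44*m - 5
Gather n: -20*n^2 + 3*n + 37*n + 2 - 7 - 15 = -20*n^2 + 40*n - 20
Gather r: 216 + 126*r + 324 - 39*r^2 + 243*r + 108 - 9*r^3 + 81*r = -9*r^3 - 39*r^2 + 450*r + 648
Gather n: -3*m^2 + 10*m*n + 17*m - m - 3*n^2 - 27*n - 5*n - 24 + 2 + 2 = -3*m^2 + 16*m - 3*n^2 + n*(10*m - 32) - 20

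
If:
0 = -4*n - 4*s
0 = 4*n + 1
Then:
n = -1/4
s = 1/4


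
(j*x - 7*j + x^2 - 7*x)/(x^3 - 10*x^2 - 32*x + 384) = (j*x - 7*j + x^2 - 7*x)/(x^3 - 10*x^2 - 32*x + 384)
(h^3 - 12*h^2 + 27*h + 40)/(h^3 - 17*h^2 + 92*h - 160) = (h + 1)/(h - 4)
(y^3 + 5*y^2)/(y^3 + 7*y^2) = (y + 5)/(y + 7)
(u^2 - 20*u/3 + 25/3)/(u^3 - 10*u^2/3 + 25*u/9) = 3*(u - 5)/(u*(3*u - 5))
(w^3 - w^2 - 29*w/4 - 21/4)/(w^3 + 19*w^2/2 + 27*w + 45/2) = (2*w^2 - 5*w - 7)/(2*(w^2 + 8*w + 15))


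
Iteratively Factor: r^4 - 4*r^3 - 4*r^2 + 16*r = (r - 4)*(r^3 - 4*r) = (r - 4)*(r + 2)*(r^2 - 2*r) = r*(r - 4)*(r + 2)*(r - 2)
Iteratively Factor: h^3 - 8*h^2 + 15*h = (h - 5)*(h^2 - 3*h) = h*(h - 5)*(h - 3)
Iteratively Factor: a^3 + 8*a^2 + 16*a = (a)*(a^2 + 8*a + 16) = a*(a + 4)*(a + 4)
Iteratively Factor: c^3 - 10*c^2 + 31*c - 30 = (c - 2)*(c^2 - 8*c + 15) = (c - 5)*(c - 2)*(c - 3)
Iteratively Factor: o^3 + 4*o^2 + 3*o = (o)*(o^2 + 4*o + 3) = o*(o + 1)*(o + 3)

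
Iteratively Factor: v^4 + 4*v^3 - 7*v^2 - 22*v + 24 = (v - 1)*(v^3 + 5*v^2 - 2*v - 24) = (v - 1)*(v + 3)*(v^2 + 2*v - 8) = (v - 1)*(v + 3)*(v + 4)*(v - 2)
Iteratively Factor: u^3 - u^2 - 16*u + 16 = (u + 4)*(u^2 - 5*u + 4) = (u - 4)*(u + 4)*(u - 1)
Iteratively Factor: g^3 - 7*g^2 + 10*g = (g)*(g^2 - 7*g + 10) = g*(g - 5)*(g - 2)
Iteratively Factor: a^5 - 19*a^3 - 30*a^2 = (a)*(a^4 - 19*a^2 - 30*a) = a*(a + 2)*(a^3 - 2*a^2 - 15*a) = a*(a + 2)*(a + 3)*(a^2 - 5*a) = a^2*(a + 2)*(a + 3)*(a - 5)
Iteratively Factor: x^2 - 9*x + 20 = (x - 5)*(x - 4)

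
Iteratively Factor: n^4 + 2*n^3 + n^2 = (n + 1)*(n^3 + n^2) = n*(n + 1)*(n^2 + n) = n*(n + 1)^2*(n)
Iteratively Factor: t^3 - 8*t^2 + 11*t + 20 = (t - 4)*(t^2 - 4*t - 5) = (t - 4)*(t + 1)*(t - 5)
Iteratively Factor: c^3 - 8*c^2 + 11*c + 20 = (c + 1)*(c^2 - 9*c + 20) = (c - 5)*(c + 1)*(c - 4)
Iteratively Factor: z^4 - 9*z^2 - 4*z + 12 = (z - 1)*(z^3 + z^2 - 8*z - 12) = (z - 1)*(z + 2)*(z^2 - z - 6) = (z - 1)*(z + 2)^2*(z - 3)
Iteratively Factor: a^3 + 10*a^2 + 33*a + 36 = (a + 4)*(a^2 + 6*a + 9) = (a + 3)*(a + 4)*(a + 3)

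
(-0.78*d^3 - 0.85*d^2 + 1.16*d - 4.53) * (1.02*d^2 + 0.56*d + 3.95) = -0.7956*d^5 - 1.3038*d^4 - 2.3738*d^3 - 7.3285*d^2 + 2.0452*d - 17.8935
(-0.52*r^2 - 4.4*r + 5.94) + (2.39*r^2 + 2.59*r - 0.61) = 1.87*r^2 - 1.81*r + 5.33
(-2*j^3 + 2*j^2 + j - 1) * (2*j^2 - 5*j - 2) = -4*j^5 + 14*j^4 - 4*j^3 - 11*j^2 + 3*j + 2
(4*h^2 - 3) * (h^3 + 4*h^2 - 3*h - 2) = 4*h^5 + 16*h^4 - 15*h^3 - 20*h^2 + 9*h + 6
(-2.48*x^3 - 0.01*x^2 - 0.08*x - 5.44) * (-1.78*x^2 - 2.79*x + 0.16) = 4.4144*x^5 + 6.937*x^4 - 0.2265*x^3 + 9.9048*x^2 + 15.1648*x - 0.8704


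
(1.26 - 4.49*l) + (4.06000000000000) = 5.32 - 4.49*l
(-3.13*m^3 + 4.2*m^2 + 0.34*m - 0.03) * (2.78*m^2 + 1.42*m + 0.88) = -8.7014*m^5 + 7.2314*m^4 + 4.1548*m^3 + 4.0954*m^2 + 0.2566*m - 0.0264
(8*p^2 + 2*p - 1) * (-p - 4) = -8*p^3 - 34*p^2 - 7*p + 4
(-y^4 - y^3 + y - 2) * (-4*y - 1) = 4*y^5 + 5*y^4 + y^3 - 4*y^2 + 7*y + 2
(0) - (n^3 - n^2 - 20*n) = -n^3 + n^2 + 20*n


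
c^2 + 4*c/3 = c*(c + 4/3)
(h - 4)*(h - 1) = h^2 - 5*h + 4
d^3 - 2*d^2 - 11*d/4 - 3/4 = (d - 3)*(d + 1/2)^2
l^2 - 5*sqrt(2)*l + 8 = (l - 4*sqrt(2))*(l - sqrt(2))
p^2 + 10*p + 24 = (p + 4)*(p + 6)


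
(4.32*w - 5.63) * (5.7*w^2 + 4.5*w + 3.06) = 24.624*w^3 - 12.651*w^2 - 12.1158*w - 17.2278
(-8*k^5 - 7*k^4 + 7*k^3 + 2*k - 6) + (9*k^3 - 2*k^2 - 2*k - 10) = -8*k^5 - 7*k^4 + 16*k^3 - 2*k^2 - 16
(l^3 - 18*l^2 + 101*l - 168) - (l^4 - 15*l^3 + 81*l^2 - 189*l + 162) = -l^4 + 16*l^3 - 99*l^2 + 290*l - 330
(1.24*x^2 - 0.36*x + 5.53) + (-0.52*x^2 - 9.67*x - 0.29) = 0.72*x^2 - 10.03*x + 5.24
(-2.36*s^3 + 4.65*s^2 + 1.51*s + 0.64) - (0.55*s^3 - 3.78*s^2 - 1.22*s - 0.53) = -2.91*s^3 + 8.43*s^2 + 2.73*s + 1.17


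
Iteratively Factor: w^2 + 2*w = (w)*(w + 2)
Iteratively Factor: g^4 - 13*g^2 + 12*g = (g - 3)*(g^3 + 3*g^2 - 4*g) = (g - 3)*(g + 4)*(g^2 - g) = g*(g - 3)*(g + 4)*(g - 1)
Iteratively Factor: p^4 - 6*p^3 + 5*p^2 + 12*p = (p + 1)*(p^3 - 7*p^2 + 12*p) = p*(p + 1)*(p^2 - 7*p + 12) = p*(p - 4)*(p + 1)*(p - 3)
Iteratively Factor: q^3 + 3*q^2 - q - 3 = (q + 1)*(q^2 + 2*q - 3) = (q - 1)*(q + 1)*(q + 3)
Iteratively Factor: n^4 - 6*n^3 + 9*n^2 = (n)*(n^3 - 6*n^2 + 9*n) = n^2*(n^2 - 6*n + 9) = n^2*(n - 3)*(n - 3)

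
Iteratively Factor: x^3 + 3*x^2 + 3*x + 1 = (x + 1)*(x^2 + 2*x + 1) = (x + 1)^2*(x + 1)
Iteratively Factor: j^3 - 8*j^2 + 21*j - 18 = (j - 2)*(j^2 - 6*j + 9) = (j - 3)*(j - 2)*(j - 3)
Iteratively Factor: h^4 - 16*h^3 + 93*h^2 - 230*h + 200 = (h - 2)*(h^3 - 14*h^2 + 65*h - 100) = (h - 4)*(h - 2)*(h^2 - 10*h + 25) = (h - 5)*(h - 4)*(h - 2)*(h - 5)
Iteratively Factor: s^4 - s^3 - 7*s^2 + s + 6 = (s - 3)*(s^3 + 2*s^2 - s - 2) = (s - 3)*(s + 2)*(s^2 - 1) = (s - 3)*(s + 1)*(s + 2)*(s - 1)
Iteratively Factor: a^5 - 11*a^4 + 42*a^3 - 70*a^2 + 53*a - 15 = (a - 3)*(a^4 - 8*a^3 + 18*a^2 - 16*a + 5) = (a - 3)*(a - 1)*(a^3 - 7*a^2 + 11*a - 5) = (a - 3)*(a - 1)^2*(a^2 - 6*a + 5) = (a - 5)*(a - 3)*(a - 1)^2*(a - 1)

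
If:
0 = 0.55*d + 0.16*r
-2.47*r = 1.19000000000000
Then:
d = 0.14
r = -0.48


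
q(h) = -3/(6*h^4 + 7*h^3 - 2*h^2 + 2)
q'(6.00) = 0.00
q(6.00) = 0.00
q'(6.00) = 0.00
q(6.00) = 0.00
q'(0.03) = -0.08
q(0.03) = -1.50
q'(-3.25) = -0.01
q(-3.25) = -0.01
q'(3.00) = 0.01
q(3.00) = -0.00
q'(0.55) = 2.53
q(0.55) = -0.97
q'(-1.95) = -0.32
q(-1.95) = -0.10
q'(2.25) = 0.02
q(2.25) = -0.01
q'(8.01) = 0.00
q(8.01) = -0.00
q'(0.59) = 2.46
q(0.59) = -0.86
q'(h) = -3*(-24*h^3 - 21*h^2 + 4*h)/(6*h^4 + 7*h^3 - 2*h^2 + 2)^2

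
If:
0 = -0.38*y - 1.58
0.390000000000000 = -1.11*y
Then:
No Solution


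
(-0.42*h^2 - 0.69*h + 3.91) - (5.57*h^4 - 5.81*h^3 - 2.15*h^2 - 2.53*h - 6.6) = -5.57*h^4 + 5.81*h^3 + 1.73*h^2 + 1.84*h + 10.51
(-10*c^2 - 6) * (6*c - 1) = -60*c^3 + 10*c^2 - 36*c + 6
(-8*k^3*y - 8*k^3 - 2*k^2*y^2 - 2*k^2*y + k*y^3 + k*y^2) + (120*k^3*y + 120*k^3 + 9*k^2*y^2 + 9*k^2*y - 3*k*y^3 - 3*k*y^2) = 112*k^3*y + 112*k^3 + 7*k^2*y^2 + 7*k^2*y - 2*k*y^3 - 2*k*y^2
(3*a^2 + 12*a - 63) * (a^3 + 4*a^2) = 3*a^5 + 24*a^4 - 15*a^3 - 252*a^2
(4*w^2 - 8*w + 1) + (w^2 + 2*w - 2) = 5*w^2 - 6*w - 1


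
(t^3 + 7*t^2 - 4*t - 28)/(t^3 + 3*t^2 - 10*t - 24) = (t^2 + 5*t - 14)/(t^2 + t - 12)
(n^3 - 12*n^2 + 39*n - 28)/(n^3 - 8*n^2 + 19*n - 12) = (n - 7)/(n - 3)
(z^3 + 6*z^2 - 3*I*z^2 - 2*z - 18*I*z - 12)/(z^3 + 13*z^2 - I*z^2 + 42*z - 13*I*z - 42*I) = (z - 2*I)/(z + 7)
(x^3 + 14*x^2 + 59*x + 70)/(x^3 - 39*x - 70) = (x + 7)/(x - 7)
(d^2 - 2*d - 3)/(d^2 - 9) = (d + 1)/(d + 3)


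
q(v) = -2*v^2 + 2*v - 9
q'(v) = 2 - 4*v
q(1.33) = -9.88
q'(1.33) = -3.32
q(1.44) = -10.27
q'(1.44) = -3.76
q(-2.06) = -21.61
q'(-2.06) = 10.24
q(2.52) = -16.66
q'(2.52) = -8.08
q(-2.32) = -24.40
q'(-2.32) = 11.28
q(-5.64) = -83.90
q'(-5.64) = 24.56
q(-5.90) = -90.42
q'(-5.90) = 25.60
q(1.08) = -9.17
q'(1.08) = -2.32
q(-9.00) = -189.00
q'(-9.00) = 38.00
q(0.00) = -9.00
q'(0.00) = 2.00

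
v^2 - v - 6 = (v - 3)*(v + 2)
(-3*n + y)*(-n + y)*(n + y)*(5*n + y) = 15*n^4 - 2*n^3*y - 16*n^2*y^2 + 2*n*y^3 + y^4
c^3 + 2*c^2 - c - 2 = (c - 1)*(c + 1)*(c + 2)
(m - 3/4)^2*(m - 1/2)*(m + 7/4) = m^4 - m^3/4 - 35*m^2/16 + 129*m/64 - 63/128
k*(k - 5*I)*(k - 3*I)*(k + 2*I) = k^4 - 6*I*k^3 + k^2 - 30*I*k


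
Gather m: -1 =-1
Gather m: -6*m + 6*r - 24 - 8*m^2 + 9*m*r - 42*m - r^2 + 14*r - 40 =-8*m^2 + m*(9*r - 48) - r^2 + 20*r - 64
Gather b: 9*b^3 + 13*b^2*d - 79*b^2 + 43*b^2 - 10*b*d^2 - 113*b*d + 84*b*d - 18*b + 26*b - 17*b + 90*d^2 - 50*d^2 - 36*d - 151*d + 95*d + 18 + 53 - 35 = 9*b^3 + b^2*(13*d - 36) + b*(-10*d^2 - 29*d - 9) + 40*d^2 - 92*d + 36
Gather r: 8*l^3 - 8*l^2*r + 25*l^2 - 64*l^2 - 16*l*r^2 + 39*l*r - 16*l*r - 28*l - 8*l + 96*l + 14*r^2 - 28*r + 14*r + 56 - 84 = 8*l^3 - 39*l^2 + 60*l + r^2*(14 - 16*l) + r*(-8*l^2 + 23*l - 14) - 28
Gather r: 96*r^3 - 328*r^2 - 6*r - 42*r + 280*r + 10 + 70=96*r^3 - 328*r^2 + 232*r + 80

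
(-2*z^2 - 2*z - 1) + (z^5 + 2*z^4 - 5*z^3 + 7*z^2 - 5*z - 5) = z^5 + 2*z^4 - 5*z^3 + 5*z^2 - 7*z - 6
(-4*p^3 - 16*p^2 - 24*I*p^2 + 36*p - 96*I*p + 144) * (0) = 0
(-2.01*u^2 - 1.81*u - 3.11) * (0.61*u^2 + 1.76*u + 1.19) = -1.2261*u^4 - 4.6417*u^3 - 7.4746*u^2 - 7.6275*u - 3.7009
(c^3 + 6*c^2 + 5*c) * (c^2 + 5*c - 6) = c^5 + 11*c^4 + 29*c^3 - 11*c^2 - 30*c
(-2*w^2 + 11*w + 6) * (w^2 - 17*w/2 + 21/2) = -2*w^4 + 28*w^3 - 217*w^2/2 + 129*w/2 + 63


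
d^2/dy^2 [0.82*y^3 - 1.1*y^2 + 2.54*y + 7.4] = 4.92*y - 2.2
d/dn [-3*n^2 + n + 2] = 1 - 6*n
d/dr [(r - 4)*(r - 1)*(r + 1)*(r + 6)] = 4*r^3 + 6*r^2 - 50*r - 2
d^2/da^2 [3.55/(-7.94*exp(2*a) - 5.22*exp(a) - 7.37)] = (-3.55*(15.88*exp(a) + 5.22)*(31.76*exp(a) + 10.44)*exp(a) + (112.748*exp(a) + 18.531)*(7.94*exp(2*a) + 5.22*exp(a) + 7.37))*exp(a)/(7.94*exp(2*a) + 5.22*exp(a) + 7.37)^3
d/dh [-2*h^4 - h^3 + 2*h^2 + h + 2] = -8*h^3 - 3*h^2 + 4*h + 1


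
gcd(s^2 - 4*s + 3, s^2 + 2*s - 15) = s - 3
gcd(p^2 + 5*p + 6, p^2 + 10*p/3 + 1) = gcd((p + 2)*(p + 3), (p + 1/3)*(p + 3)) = p + 3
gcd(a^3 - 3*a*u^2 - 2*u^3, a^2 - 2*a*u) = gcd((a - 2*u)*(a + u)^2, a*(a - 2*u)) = -a + 2*u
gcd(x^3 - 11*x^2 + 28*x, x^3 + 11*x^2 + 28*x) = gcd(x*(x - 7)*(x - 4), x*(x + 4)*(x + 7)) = x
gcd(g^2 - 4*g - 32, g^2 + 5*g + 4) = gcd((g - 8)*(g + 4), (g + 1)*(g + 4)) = g + 4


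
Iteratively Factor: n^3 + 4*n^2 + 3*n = (n)*(n^2 + 4*n + 3) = n*(n + 1)*(n + 3)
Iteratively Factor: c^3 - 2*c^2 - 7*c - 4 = (c - 4)*(c^2 + 2*c + 1) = (c - 4)*(c + 1)*(c + 1)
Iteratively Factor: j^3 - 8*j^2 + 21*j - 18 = (j - 3)*(j^2 - 5*j + 6) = (j - 3)^2*(j - 2)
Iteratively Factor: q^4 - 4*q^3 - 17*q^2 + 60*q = (q + 4)*(q^3 - 8*q^2 + 15*q) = (q - 3)*(q + 4)*(q^2 - 5*q) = q*(q - 3)*(q + 4)*(q - 5)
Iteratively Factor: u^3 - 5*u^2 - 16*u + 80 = (u - 5)*(u^2 - 16) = (u - 5)*(u + 4)*(u - 4)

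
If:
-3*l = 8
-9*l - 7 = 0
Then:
No Solution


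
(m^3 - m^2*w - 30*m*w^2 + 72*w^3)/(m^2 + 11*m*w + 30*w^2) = (m^2 - 7*m*w + 12*w^2)/(m + 5*w)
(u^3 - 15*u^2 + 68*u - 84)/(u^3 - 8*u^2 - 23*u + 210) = (u - 2)/(u + 5)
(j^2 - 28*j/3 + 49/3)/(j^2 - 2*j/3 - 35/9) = 3*(j - 7)/(3*j + 5)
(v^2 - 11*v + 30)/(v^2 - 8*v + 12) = (v - 5)/(v - 2)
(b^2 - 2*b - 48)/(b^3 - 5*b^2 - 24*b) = (b + 6)/(b*(b + 3))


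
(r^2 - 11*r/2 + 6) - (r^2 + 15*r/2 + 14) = -13*r - 8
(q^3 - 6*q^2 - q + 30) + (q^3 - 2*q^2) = 2*q^3 - 8*q^2 - q + 30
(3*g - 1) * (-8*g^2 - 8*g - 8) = -24*g^3 - 16*g^2 - 16*g + 8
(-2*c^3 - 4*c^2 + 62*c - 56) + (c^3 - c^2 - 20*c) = -c^3 - 5*c^2 + 42*c - 56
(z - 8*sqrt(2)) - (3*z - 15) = -2*z - 8*sqrt(2) + 15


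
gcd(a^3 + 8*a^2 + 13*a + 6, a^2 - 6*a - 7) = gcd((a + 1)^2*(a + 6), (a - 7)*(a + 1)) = a + 1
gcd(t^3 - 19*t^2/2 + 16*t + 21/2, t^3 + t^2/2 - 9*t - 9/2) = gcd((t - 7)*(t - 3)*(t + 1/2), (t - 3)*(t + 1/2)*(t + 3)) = t^2 - 5*t/2 - 3/2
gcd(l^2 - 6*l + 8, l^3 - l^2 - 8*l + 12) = l - 2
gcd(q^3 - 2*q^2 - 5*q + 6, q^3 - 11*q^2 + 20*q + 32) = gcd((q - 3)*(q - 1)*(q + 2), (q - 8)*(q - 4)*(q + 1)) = 1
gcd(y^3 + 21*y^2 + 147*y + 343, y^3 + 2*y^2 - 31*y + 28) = y + 7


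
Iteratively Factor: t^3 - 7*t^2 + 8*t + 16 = (t - 4)*(t^2 - 3*t - 4) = (t - 4)*(t + 1)*(t - 4)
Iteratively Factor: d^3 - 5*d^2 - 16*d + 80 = (d - 4)*(d^2 - d - 20) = (d - 5)*(d - 4)*(d + 4)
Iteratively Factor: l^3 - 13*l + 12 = (l + 4)*(l^2 - 4*l + 3) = (l - 1)*(l + 4)*(l - 3)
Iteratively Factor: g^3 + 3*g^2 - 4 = (g + 2)*(g^2 + g - 2) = (g + 2)^2*(g - 1)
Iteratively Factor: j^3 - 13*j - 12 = (j + 1)*(j^2 - j - 12) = (j + 1)*(j + 3)*(j - 4)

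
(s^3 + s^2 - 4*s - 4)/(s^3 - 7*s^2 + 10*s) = (s^2 + 3*s + 2)/(s*(s - 5))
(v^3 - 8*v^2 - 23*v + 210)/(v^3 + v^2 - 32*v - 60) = (v - 7)/(v + 2)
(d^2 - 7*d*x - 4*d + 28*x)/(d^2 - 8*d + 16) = (d - 7*x)/(d - 4)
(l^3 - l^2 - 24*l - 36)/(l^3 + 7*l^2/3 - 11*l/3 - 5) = 3*(l^2 - 4*l - 12)/(3*l^2 - 2*l - 5)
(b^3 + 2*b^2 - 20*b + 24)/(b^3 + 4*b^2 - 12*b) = (b - 2)/b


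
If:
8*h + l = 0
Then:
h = -l/8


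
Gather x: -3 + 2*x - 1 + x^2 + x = x^2 + 3*x - 4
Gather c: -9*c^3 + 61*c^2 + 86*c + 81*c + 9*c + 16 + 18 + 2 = -9*c^3 + 61*c^2 + 176*c + 36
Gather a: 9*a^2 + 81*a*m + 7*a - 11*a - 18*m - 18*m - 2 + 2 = 9*a^2 + a*(81*m - 4) - 36*m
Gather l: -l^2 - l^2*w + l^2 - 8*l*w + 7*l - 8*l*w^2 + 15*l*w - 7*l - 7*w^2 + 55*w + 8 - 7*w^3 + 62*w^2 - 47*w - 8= -l^2*w + l*(-8*w^2 + 7*w) - 7*w^3 + 55*w^2 + 8*w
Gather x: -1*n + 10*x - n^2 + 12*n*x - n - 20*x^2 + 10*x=-n^2 - 2*n - 20*x^2 + x*(12*n + 20)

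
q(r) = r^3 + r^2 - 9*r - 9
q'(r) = 3*r^2 + 2*r - 9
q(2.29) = -12.36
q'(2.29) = 11.31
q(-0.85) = -1.24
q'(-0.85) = -8.53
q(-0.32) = -6.05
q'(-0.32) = -9.33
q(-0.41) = -5.21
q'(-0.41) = -9.32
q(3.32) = 8.74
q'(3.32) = 30.71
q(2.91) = -2.08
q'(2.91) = 22.22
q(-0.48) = -4.56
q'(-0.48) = -9.27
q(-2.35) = 4.69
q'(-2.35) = 2.87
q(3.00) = 0.00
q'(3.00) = 24.00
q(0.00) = -9.00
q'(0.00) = -9.00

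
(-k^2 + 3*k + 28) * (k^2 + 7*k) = -k^4 - 4*k^3 + 49*k^2 + 196*k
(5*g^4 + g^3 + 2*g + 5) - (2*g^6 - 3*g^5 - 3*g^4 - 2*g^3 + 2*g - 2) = -2*g^6 + 3*g^5 + 8*g^4 + 3*g^3 + 7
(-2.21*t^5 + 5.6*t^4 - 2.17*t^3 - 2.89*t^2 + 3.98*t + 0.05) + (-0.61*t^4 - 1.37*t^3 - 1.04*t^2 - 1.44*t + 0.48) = -2.21*t^5 + 4.99*t^4 - 3.54*t^3 - 3.93*t^2 + 2.54*t + 0.53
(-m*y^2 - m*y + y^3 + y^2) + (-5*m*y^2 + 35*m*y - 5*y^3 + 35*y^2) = -6*m*y^2 + 34*m*y - 4*y^3 + 36*y^2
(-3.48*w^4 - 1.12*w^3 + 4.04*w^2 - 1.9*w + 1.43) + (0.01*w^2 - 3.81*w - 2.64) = -3.48*w^4 - 1.12*w^3 + 4.05*w^2 - 5.71*w - 1.21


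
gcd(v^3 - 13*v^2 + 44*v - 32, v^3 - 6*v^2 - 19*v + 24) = v^2 - 9*v + 8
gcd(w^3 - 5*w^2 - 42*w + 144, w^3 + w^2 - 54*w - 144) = w^2 - 2*w - 48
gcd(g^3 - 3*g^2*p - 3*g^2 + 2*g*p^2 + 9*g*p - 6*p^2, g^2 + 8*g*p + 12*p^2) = 1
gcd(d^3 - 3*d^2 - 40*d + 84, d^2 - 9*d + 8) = 1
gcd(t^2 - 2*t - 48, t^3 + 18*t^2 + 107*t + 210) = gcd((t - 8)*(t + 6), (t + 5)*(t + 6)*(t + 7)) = t + 6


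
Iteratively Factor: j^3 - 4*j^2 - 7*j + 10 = (j + 2)*(j^2 - 6*j + 5) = (j - 5)*(j + 2)*(j - 1)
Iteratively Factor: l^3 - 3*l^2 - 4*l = (l - 4)*(l^2 + l) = l*(l - 4)*(l + 1)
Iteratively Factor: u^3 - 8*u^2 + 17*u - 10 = (u - 1)*(u^2 - 7*u + 10) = (u - 5)*(u - 1)*(u - 2)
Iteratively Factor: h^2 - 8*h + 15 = (h - 3)*(h - 5)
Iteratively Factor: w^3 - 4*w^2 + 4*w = (w - 2)*(w^2 - 2*w) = w*(w - 2)*(w - 2)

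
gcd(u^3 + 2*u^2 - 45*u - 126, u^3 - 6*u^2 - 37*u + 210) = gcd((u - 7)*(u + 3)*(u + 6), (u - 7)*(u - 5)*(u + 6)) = u^2 - u - 42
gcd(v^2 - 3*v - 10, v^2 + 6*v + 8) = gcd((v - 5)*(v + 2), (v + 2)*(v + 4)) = v + 2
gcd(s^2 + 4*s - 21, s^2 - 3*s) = s - 3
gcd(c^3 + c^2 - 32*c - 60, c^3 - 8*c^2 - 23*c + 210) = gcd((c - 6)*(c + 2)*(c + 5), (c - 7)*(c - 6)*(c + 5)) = c^2 - c - 30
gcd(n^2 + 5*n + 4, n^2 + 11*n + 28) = n + 4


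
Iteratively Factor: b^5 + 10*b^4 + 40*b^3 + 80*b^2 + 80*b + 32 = (b + 2)*(b^4 + 8*b^3 + 24*b^2 + 32*b + 16) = (b + 2)^2*(b^3 + 6*b^2 + 12*b + 8) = (b + 2)^3*(b^2 + 4*b + 4) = (b + 2)^4*(b + 2)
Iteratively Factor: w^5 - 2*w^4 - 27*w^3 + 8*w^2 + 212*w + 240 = (w + 3)*(w^4 - 5*w^3 - 12*w^2 + 44*w + 80) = (w + 2)*(w + 3)*(w^3 - 7*w^2 + 2*w + 40) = (w + 2)^2*(w + 3)*(w^2 - 9*w + 20) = (w - 4)*(w + 2)^2*(w + 3)*(w - 5)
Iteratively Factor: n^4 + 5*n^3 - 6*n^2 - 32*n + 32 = (n + 4)*(n^3 + n^2 - 10*n + 8) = (n - 2)*(n + 4)*(n^2 + 3*n - 4) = (n - 2)*(n - 1)*(n + 4)*(n + 4)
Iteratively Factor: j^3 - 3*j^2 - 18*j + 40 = (j - 2)*(j^2 - j - 20) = (j - 5)*(j - 2)*(j + 4)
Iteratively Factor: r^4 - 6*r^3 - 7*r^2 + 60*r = (r + 3)*(r^3 - 9*r^2 + 20*r) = (r - 4)*(r + 3)*(r^2 - 5*r) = r*(r - 4)*(r + 3)*(r - 5)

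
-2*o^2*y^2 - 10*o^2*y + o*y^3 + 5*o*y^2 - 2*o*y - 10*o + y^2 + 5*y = (-2*o + y)*(y + 5)*(o*y + 1)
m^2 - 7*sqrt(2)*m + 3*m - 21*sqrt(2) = (m + 3)*(m - 7*sqrt(2))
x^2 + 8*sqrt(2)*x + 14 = (x + sqrt(2))*(x + 7*sqrt(2))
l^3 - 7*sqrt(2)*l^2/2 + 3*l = l*(l - 3*sqrt(2))*(l - sqrt(2)/2)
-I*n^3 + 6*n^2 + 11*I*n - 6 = (n + 2*I)*(n + 3*I)*(-I*n + 1)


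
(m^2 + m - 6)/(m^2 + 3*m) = (m - 2)/m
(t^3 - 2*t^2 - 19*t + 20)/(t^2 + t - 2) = (t^2 - t - 20)/(t + 2)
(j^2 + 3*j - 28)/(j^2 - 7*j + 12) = (j + 7)/(j - 3)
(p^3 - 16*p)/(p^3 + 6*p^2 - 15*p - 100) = p*(p + 4)/(p^2 + 10*p + 25)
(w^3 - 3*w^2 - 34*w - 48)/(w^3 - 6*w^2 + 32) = (w^2 - 5*w - 24)/(w^2 - 8*w + 16)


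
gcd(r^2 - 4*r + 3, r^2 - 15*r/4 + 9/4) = r - 3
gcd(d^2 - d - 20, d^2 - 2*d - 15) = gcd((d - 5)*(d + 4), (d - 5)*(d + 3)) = d - 5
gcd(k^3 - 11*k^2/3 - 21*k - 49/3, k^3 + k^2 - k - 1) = k + 1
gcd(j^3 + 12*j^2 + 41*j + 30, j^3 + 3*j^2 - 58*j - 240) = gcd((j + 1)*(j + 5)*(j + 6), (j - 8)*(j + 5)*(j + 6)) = j^2 + 11*j + 30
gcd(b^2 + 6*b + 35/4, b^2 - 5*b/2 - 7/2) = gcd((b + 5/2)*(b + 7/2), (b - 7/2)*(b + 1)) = 1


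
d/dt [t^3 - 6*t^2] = 3*t*(t - 4)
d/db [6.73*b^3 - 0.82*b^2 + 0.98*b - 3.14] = 20.19*b^2 - 1.64*b + 0.98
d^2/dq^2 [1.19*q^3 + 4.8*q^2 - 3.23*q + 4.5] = 7.14*q + 9.6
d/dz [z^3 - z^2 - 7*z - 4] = 3*z^2 - 2*z - 7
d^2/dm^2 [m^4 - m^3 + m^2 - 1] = 12*m^2 - 6*m + 2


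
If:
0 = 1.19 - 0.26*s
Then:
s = 4.58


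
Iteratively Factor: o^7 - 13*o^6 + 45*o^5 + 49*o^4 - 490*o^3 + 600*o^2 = (o)*(o^6 - 13*o^5 + 45*o^4 + 49*o^3 - 490*o^2 + 600*o) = o*(o - 5)*(o^5 - 8*o^4 + 5*o^3 + 74*o^2 - 120*o) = o^2*(o - 5)*(o^4 - 8*o^3 + 5*o^2 + 74*o - 120) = o^2*(o - 5)*(o + 3)*(o^3 - 11*o^2 + 38*o - 40) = o^2*(o - 5)^2*(o + 3)*(o^2 - 6*o + 8) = o^2*(o - 5)^2*(o - 4)*(o + 3)*(o - 2)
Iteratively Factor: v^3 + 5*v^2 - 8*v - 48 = (v + 4)*(v^2 + v - 12) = (v - 3)*(v + 4)*(v + 4)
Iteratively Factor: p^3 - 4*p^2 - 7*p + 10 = (p + 2)*(p^2 - 6*p + 5) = (p - 5)*(p + 2)*(p - 1)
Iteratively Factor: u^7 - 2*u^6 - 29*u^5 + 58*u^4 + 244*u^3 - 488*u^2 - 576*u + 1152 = (u - 2)*(u^6 - 29*u^4 + 244*u^2 - 576) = (u - 2)^2*(u^5 + 2*u^4 - 25*u^3 - 50*u^2 + 144*u + 288) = (u - 3)*(u - 2)^2*(u^4 + 5*u^3 - 10*u^2 - 80*u - 96) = (u - 3)*(u - 2)^2*(u + 2)*(u^3 + 3*u^2 - 16*u - 48) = (u - 3)*(u - 2)^2*(u + 2)*(u + 4)*(u^2 - u - 12) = (u - 3)*(u - 2)^2*(u + 2)*(u + 3)*(u + 4)*(u - 4)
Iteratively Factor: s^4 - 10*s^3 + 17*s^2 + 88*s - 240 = (s - 5)*(s^3 - 5*s^2 - 8*s + 48) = (s - 5)*(s - 4)*(s^2 - s - 12) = (s - 5)*(s - 4)^2*(s + 3)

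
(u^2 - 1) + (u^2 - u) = 2*u^2 - u - 1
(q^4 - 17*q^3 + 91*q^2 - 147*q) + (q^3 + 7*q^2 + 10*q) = q^4 - 16*q^3 + 98*q^2 - 137*q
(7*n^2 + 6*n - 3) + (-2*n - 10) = 7*n^2 + 4*n - 13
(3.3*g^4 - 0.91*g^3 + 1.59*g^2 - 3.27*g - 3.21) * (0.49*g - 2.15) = 1.617*g^5 - 7.5409*g^4 + 2.7356*g^3 - 5.0208*g^2 + 5.4576*g + 6.9015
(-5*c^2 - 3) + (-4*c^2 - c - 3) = -9*c^2 - c - 6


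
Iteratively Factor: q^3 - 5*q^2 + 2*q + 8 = (q - 4)*(q^2 - q - 2) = (q - 4)*(q - 2)*(q + 1)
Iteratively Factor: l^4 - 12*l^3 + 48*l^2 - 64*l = (l - 4)*(l^3 - 8*l^2 + 16*l) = l*(l - 4)*(l^2 - 8*l + 16) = l*(l - 4)^2*(l - 4)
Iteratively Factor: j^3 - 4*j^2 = (j)*(j^2 - 4*j) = j*(j - 4)*(j)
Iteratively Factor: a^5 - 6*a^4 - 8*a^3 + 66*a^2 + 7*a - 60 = (a - 4)*(a^4 - 2*a^3 - 16*a^2 + 2*a + 15) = (a - 5)*(a - 4)*(a^3 + 3*a^2 - a - 3) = (a - 5)*(a - 4)*(a + 1)*(a^2 + 2*a - 3) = (a - 5)*(a - 4)*(a + 1)*(a + 3)*(a - 1)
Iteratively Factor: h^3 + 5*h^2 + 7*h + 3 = (h + 3)*(h^2 + 2*h + 1) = (h + 1)*(h + 3)*(h + 1)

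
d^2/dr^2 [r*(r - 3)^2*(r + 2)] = 12*r^2 - 24*r - 6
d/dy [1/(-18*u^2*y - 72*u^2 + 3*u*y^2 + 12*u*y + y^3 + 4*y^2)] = (18*u^2 - 6*u*y - 12*u - 3*y^2 - 8*y)/(-18*u^2*y - 72*u^2 + 3*u*y^2 + 12*u*y + y^3 + 4*y^2)^2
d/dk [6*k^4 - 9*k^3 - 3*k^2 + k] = 24*k^3 - 27*k^2 - 6*k + 1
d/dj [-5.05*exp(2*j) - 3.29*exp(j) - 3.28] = (-10.1*exp(j) - 3.29)*exp(j)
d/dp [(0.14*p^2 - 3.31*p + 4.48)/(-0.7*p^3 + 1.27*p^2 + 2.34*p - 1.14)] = (0.098*p^4 - 4.634*p^3 + 13.9393*p^2 - 11.6984*p - 6.7098)/(0.49*p^6 - 1.778*p^5 - 1.6631*p^4 + 7.5396*p^3 + 2.58*p^2 - 5.3352*p + 1.2996)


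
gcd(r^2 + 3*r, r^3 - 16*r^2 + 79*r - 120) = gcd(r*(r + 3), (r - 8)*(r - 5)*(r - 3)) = 1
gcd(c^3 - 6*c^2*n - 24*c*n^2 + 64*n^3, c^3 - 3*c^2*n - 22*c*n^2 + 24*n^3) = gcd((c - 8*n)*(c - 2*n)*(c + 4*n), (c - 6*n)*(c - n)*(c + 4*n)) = c + 4*n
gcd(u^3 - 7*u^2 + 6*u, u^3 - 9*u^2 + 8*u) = u^2 - u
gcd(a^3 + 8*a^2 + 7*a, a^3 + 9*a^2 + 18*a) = a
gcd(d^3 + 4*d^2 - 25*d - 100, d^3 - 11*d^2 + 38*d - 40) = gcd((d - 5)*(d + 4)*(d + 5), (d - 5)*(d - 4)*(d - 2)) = d - 5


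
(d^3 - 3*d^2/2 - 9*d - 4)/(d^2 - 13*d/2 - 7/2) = (d^2 - 2*d - 8)/(d - 7)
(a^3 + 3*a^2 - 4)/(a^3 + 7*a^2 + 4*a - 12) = (a + 2)/(a + 6)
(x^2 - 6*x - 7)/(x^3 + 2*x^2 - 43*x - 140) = (x + 1)/(x^2 + 9*x + 20)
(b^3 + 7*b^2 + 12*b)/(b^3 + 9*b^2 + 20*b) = (b + 3)/(b + 5)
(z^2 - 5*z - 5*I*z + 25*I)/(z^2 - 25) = (z - 5*I)/(z + 5)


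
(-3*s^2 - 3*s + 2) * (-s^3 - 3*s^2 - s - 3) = 3*s^5 + 12*s^4 + 10*s^3 + 6*s^2 + 7*s - 6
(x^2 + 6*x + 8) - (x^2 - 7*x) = 13*x + 8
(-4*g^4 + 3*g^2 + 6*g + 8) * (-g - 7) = 4*g^5 + 28*g^4 - 3*g^3 - 27*g^2 - 50*g - 56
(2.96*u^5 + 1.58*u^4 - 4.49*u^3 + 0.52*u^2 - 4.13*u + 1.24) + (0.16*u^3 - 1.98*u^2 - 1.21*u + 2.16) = 2.96*u^5 + 1.58*u^4 - 4.33*u^3 - 1.46*u^2 - 5.34*u + 3.4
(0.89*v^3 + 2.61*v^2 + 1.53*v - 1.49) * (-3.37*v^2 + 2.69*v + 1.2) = -2.9993*v^5 - 6.4016*v^4 + 2.9328*v^3 + 12.269*v^2 - 2.1721*v - 1.788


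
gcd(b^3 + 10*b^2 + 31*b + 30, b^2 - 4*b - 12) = b + 2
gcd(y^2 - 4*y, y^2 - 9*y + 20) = y - 4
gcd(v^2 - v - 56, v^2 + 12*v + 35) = v + 7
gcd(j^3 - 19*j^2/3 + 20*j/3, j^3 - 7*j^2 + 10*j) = j^2 - 5*j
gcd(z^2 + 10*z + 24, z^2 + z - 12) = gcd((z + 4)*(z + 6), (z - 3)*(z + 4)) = z + 4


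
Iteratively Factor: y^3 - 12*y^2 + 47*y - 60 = (y - 3)*(y^2 - 9*y + 20) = (y - 4)*(y - 3)*(y - 5)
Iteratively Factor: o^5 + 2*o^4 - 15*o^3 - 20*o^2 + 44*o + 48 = (o + 1)*(o^4 + o^3 - 16*o^2 - 4*o + 48) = (o + 1)*(o + 2)*(o^3 - o^2 - 14*o + 24) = (o - 2)*(o + 1)*(o + 2)*(o^2 + o - 12) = (o - 2)*(o + 1)*(o + 2)*(o + 4)*(o - 3)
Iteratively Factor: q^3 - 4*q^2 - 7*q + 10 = (q - 5)*(q^2 + q - 2) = (q - 5)*(q - 1)*(q + 2)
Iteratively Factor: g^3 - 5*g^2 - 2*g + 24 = (g - 3)*(g^2 - 2*g - 8) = (g - 4)*(g - 3)*(g + 2)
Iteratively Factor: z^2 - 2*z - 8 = (z + 2)*(z - 4)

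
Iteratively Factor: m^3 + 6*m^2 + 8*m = (m)*(m^2 + 6*m + 8) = m*(m + 4)*(m + 2)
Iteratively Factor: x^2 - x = (x)*(x - 1)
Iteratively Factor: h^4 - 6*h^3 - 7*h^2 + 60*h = (h - 4)*(h^3 - 2*h^2 - 15*h) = (h - 5)*(h - 4)*(h^2 + 3*h) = (h - 5)*(h - 4)*(h + 3)*(h)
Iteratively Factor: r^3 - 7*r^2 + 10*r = (r)*(r^2 - 7*r + 10) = r*(r - 5)*(r - 2)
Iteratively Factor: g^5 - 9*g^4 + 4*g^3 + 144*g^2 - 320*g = (g + 4)*(g^4 - 13*g^3 + 56*g^2 - 80*g) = g*(g + 4)*(g^3 - 13*g^2 + 56*g - 80) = g*(g - 4)*(g + 4)*(g^2 - 9*g + 20) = g*(g - 4)^2*(g + 4)*(g - 5)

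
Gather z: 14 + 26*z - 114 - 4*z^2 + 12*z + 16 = -4*z^2 + 38*z - 84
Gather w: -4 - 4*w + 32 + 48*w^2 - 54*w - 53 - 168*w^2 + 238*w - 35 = -120*w^2 + 180*w - 60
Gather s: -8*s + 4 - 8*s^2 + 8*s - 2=2 - 8*s^2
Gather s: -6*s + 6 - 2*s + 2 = 8 - 8*s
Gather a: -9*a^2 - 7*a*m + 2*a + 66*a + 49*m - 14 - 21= -9*a^2 + a*(68 - 7*m) + 49*m - 35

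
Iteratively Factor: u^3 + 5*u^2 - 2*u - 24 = (u + 3)*(u^2 + 2*u - 8) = (u - 2)*(u + 3)*(u + 4)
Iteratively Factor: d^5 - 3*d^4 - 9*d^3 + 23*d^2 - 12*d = (d)*(d^4 - 3*d^3 - 9*d^2 + 23*d - 12) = d*(d - 1)*(d^3 - 2*d^2 - 11*d + 12) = d*(d - 1)*(d + 3)*(d^2 - 5*d + 4) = d*(d - 4)*(d - 1)*(d + 3)*(d - 1)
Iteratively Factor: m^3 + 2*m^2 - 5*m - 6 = (m - 2)*(m^2 + 4*m + 3) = (m - 2)*(m + 3)*(m + 1)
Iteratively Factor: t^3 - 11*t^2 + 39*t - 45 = (t - 3)*(t^2 - 8*t + 15) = (t - 3)^2*(t - 5)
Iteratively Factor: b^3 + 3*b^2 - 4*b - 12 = (b - 2)*(b^2 + 5*b + 6) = (b - 2)*(b + 3)*(b + 2)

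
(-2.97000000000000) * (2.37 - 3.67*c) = 10.8999*c - 7.0389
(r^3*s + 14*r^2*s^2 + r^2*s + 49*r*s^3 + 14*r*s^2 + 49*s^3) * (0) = 0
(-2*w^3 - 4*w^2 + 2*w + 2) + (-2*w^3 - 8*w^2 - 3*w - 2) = -4*w^3 - 12*w^2 - w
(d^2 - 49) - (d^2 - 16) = -33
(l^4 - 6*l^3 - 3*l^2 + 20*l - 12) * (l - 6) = l^5 - 12*l^4 + 33*l^3 + 38*l^2 - 132*l + 72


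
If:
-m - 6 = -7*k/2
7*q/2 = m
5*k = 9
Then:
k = 9/5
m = 3/10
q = 3/35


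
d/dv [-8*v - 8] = -8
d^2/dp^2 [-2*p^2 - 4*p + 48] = -4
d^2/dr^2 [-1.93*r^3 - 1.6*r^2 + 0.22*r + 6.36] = -11.58*r - 3.2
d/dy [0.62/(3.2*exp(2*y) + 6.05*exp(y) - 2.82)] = (-3.968*exp(y) - 3.751)*exp(y)/(3.2*exp(2*y) + 6.05*exp(y) - 2.82)^2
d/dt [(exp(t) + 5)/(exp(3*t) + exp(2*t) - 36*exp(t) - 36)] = (-(exp(t) + 5)*(3*exp(2*t) + 2*exp(t) - 36) + exp(3*t) + exp(2*t) - 36*exp(t) - 36)*exp(t)/(exp(3*t) + exp(2*t) - 36*exp(t) - 36)^2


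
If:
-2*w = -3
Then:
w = 3/2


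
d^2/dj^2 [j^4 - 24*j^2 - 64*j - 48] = 12*j^2 - 48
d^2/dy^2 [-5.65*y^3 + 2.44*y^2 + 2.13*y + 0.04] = 4.88 - 33.9*y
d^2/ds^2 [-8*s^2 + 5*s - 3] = -16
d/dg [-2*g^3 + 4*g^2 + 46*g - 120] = -6*g^2 + 8*g + 46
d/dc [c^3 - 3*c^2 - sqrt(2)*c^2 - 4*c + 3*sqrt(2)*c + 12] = 3*c^2 - 6*c - 2*sqrt(2)*c - 4 + 3*sqrt(2)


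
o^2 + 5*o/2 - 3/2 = (o - 1/2)*(o + 3)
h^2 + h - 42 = (h - 6)*(h + 7)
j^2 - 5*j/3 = j*(j - 5/3)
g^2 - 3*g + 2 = (g - 2)*(g - 1)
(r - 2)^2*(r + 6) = r^3 + 2*r^2 - 20*r + 24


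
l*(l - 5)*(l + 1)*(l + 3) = l^4 - l^3 - 17*l^2 - 15*l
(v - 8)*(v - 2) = v^2 - 10*v + 16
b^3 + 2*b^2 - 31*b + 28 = (b - 4)*(b - 1)*(b + 7)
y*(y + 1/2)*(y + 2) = y^3 + 5*y^2/2 + y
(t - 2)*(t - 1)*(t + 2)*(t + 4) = t^4 + 3*t^3 - 8*t^2 - 12*t + 16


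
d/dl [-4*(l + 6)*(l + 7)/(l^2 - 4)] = 4*(13*l^2 + 92*l + 52)/(l^4 - 8*l^2 + 16)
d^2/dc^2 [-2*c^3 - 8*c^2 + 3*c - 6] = -12*c - 16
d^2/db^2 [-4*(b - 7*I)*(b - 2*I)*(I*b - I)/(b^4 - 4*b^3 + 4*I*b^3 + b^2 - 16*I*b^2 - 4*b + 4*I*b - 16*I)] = (-8*I*b^9 + b^8*(-216 + 24*I) + b^7*(1584 - 264*I) + b^6*(-6456 - 1000*I) + b^5*(23832 - 1392*I) + b^4*(-50688 + 16656*I) + b^3*(66120 - 38864*I) + b^2*(-49536 + 16176*I) + b*(51264 + 96960*I) + 19200 - 42496*I)/(b^12 + b^11*(-12 + 12*I) + b^10*(3 - 144*I) + b^9*(476 + 548*I) + b^8*(-2301 - 432*I) + b^7*(4572 - 1500*I) + b^6*(-6911 + 3664*I) + b^5*(10740 - 7668*I) + b^4*(-6912 + 12144*I) + b^3*(9728 - 8704*I) + b^2*(-2304 + 12288*I) + b*(3072 - 3072*I) + 4096*I)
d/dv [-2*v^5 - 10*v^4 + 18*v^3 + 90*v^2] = 2*v*(-5*v^3 - 20*v^2 + 27*v + 90)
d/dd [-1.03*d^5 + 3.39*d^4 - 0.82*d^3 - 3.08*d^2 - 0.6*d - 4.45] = -5.15*d^4 + 13.56*d^3 - 2.46*d^2 - 6.16*d - 0.6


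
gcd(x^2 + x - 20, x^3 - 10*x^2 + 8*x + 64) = x - 4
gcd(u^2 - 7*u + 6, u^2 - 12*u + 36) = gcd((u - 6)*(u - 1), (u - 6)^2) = u - 6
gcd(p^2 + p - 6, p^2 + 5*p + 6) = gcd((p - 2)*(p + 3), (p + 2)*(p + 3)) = p + 3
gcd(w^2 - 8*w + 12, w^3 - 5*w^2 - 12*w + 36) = w^2 - 8*w + 12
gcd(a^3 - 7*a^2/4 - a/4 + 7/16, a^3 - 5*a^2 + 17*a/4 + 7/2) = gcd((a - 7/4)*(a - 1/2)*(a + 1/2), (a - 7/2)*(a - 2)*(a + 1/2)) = a + 1/2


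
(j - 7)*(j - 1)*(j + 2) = j^3 - 6*j^2 - 9*j + 14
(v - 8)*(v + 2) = v^2 - 6*v - 16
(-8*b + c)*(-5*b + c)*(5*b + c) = 200*b^3 - 25*b^2*c - 8*b*c^2 + c^3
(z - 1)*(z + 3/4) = z^2 - z/4 - 3/4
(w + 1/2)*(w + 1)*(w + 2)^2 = w^4 + 11*w^3/2 + 21*w^2/2 + 8*w + 2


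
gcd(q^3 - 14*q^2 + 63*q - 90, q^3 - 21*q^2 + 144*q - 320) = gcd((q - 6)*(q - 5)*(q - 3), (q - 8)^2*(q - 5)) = q - 5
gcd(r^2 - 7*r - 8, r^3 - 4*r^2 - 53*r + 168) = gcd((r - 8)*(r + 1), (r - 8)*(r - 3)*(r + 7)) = r - 8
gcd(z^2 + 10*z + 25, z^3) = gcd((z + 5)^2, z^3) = 1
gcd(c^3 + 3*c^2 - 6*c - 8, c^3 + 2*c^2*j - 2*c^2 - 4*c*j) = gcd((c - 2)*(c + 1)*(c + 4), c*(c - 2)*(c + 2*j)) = c - 2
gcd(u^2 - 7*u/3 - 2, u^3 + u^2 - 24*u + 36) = u - 3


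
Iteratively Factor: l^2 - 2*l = (l)*(l - 2)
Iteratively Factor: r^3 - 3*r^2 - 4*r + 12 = (r - 2)*(r^2 - r - 6) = (r - 2)*(r + 2)*(r - 3)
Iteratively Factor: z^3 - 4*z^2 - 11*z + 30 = (z + 3)*(z^2 - 7*z + 10) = (z - 5)*(z + 3)*(z - 2)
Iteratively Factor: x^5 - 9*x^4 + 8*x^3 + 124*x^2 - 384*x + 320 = (x - 5)*(x^4 - 4*x^3 - 12*x^2 + 64*x - 64) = (x - 5)*(x + 4)*(x^3 - 8*x^2 + 20*x - 16) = (x - 5)*(x - 2)*(x + 4)*(x^2 - 6*x + 8) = (x - 5)*(x - 2)^2*(x + 4)*(x - 4)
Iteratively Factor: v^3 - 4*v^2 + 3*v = (v - 3)*(v^2 - v) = (v - 3)*(v - 1)*(v)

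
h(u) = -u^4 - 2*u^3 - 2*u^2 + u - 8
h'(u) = -4*u^3 - 6*u^2 - 4*u + 1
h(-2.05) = -18.89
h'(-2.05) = 18.45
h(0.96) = -11.50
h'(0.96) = -11.91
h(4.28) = -532.73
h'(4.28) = -439.64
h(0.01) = -7.99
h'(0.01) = 0.96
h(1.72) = -31.13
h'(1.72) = -43.98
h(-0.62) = -9.06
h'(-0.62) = 2.13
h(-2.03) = -18.52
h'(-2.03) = 17.86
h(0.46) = -8.20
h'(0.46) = -2.50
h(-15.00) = -44348.00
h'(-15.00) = 12211.00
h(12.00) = -24476.00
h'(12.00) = -7823.00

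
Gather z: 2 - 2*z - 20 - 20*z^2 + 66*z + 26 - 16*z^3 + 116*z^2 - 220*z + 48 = -16*z^3 + 96*z^2 - 156*z + 56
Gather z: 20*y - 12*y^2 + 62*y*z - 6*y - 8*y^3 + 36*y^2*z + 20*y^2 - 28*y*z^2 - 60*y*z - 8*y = -8*y^3 + 8*y^2 - 28*y*z^2 + 6*y + z*(36*y^2 + 2*y)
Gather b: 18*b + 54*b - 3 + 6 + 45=72*b + 48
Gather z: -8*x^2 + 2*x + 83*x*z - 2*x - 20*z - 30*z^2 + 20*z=-8*x^2 + 83*x*z - 30*z^2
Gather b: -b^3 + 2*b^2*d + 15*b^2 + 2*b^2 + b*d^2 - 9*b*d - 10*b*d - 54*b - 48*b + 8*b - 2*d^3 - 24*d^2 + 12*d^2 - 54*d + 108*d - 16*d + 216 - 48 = -b^3 + b^2*(2*d + 17) + b*(d^2 - 19*d - 94) - 2*d^3 - 12*d^2 + 38*d + 168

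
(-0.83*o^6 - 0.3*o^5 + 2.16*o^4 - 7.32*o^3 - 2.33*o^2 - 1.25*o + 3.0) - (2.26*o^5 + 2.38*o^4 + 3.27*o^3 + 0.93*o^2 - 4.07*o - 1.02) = -0.83*o^6 - 2.56*o^5 - 0.22*o^4 - 10.59*o^3 - 3.26*o^2 + 2.82*o + 4.02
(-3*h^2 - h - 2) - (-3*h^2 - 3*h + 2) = 2*h - 4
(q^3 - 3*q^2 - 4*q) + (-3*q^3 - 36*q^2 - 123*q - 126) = -2*q^3 - 39*q^2 - 127*q - 126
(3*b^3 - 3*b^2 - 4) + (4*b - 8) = 3*b^3 - 3*b^2 + 4*b - 12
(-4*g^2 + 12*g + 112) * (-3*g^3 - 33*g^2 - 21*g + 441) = 12*g^5 + 96*g^4 - 648*g^3 - 5712*g^2 + 2940*g + 49392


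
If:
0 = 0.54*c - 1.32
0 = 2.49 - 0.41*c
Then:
No Solution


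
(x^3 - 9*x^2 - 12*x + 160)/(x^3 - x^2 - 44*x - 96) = (x - 5)/(x + 3)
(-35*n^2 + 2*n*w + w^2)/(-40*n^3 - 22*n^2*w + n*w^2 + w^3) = (7*n + w)/(8*n^2 + 6*n*w + w^2)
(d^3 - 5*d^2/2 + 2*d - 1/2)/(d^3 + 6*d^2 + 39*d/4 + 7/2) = 2*(2*d^3 - 5*d^2 + 4*d - 1)/(4*d^3 + 24*d^2 + 39*d + 14)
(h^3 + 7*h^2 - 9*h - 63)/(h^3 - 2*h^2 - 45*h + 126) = (h + 3)/(h - 6)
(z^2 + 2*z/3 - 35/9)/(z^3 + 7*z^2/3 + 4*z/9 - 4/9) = (9*z^2 + 6*z - 35)/(9*z^3 + 21*z^2 + 4*z - 4)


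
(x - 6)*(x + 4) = x^2 - 2*x - 24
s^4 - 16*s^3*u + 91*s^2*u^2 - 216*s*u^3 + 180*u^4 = (s - 6*u)*(s - 5*u)*(s - 3*u)*(s - 2*u)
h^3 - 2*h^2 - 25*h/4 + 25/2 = (h - 5/2)*(h - 2)*(h + 5/2)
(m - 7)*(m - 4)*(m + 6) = m^3 - 5*m^2 - 38*m + 168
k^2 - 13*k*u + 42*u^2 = (k - 7*u)*(k - 6*u)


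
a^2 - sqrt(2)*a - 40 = (a - 5*sqrt(2))*(a + 4*sqrt(2))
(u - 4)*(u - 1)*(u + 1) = u^3 - 4*u^2 - u + 4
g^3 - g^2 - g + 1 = (g - 1)^2*(g + 1)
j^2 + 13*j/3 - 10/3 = (j - 2/3)*(j + 5)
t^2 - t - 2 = (t - 2)*(t + 1)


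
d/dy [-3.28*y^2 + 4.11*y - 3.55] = 4.11 - 6.56*y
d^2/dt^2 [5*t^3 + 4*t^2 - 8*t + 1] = 30*t + 8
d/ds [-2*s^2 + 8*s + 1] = 8 - 4*s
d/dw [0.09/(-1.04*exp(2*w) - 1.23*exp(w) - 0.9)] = (0.1872*exp(w) + 0.1107)*exp(w)/(1.04*exp(2*w) + 1.23*exp(w) + 0.9)^2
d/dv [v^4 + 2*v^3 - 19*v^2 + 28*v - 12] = 4*v^3 + 6*v^2 - 38*v + 28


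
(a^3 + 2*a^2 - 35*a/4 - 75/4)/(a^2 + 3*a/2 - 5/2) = (2*a^2 - a - 15)/(2*(a - 1))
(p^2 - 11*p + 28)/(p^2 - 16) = (p - 7)/(p + 4)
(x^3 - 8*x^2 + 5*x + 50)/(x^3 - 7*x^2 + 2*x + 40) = (x - 5)/(x - 4)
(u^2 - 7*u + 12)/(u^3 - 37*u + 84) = 1/(u + 7)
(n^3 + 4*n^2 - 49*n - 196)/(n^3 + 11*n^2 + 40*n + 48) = (n^2 - 49)/(n^2 + 7*n + 12)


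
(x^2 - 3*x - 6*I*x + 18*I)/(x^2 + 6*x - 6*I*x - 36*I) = (x - 3)/(x + 6)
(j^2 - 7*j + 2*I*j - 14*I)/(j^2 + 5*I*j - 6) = (j - 7)/(j + 3*I)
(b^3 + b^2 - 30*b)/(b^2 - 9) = b*(b^2 + b - 30)/(b^2 - 9)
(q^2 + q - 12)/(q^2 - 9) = (q + 4)/(q + 3)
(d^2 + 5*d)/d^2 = (d + 5)/d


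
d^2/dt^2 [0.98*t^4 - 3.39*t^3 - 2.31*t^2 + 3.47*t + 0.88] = 11.76*t^2 - 20.34*t - 4.62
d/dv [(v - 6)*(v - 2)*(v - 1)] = 3*v^2 - 18*v + 20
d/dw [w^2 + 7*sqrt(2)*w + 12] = 2*w + 7*sqrt(2)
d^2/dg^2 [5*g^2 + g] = 10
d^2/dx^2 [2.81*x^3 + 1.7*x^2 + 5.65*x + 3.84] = 16.86*x + 3.4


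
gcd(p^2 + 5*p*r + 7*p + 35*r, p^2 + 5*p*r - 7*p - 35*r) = p + 5*r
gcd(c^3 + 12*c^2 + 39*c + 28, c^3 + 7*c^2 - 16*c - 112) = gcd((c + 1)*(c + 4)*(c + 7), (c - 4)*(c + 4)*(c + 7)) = c^2 + 11*c + 28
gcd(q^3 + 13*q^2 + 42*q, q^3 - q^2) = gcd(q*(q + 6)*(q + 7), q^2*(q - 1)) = q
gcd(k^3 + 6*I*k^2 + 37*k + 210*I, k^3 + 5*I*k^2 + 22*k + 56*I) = k + 7*I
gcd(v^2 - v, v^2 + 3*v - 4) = v - 1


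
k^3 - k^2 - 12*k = k*(k - 4)*(k + 3)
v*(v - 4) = v^2 - 4*v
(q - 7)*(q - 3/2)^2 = q^3 - 10*q^2 + 93*q/4 - 63/4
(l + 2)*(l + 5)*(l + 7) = l^3 + 14*l^2 + 59*l + 70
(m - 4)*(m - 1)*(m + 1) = m^3 - 4*m^2 - m + 4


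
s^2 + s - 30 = (s - 5)*(s + 6)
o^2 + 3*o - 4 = (o - 1)*(o + 4)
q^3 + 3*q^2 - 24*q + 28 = (q - 2)^2*(q + 7)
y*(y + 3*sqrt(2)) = y^2 + 3*sqrt(2)*y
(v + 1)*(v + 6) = v^2 + 7*v + 6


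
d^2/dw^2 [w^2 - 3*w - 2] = 2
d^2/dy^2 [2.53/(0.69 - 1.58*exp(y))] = (-6.315892*exp(y) - 2.758206)*exp(y)/(1.58*exp(y) - 0.69)^3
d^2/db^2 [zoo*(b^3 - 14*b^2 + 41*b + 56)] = zoo*(b + 1)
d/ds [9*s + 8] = 9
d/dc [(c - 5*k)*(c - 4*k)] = 2*c - 9*k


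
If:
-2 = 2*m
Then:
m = -1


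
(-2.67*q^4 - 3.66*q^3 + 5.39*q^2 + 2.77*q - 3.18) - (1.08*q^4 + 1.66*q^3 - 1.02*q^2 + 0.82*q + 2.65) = -3.75*q^4 - 5.32*q^3 + 6.41*q^2 + 1.95*q - 5.83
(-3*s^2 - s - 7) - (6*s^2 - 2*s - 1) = -9*s^2 + s - 6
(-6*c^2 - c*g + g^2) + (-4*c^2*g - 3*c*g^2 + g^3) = -4*c^2*g - 6*c^2 - 3*c*g^2 - c*g + g^3 + g^2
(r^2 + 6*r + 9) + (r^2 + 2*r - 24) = 2*r^2 + 8*r - 15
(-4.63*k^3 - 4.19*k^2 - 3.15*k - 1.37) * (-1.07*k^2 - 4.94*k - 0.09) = 4.9541*k^5 + 27.3555*k^4 + 24.4858*k^3 + 17.404*k^2 + 7.0513*k + 0.1233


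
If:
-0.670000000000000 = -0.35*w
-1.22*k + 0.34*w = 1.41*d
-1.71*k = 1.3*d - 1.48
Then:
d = -0.84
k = 1.50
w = 1.91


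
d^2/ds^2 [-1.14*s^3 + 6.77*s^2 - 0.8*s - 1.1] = 13.54 - 6.84*s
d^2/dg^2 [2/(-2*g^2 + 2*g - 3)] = 8*(2*g^2 - 2*g - 2*(2*g - 1)^2 + 3)/(2*g^2 - 2*g + 3)^3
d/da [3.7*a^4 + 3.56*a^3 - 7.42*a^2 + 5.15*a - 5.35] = 14.8*a^3 + 10.68*a^2 - 14.84*a + 5.15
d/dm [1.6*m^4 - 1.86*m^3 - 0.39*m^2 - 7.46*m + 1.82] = 6.4*m^3 - 5.58*m^2 - 0.78*m - 7.46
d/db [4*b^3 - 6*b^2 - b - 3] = 12*b^2 - 12*b - 1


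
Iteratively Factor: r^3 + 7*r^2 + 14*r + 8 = (r + 4)*(r^2 + 3*r + 2) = (r + 2)*(r + 4)*(r + 1)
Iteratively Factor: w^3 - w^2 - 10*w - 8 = (w - 4)*(w^2 + 3*w + 2) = (w - 4)*(w + 2)*(w + 1)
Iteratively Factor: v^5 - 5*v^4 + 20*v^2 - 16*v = (v - 1)*(v^4 - 4*v^3 - 4*v^2 + 16*v) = (v - 1)*(v + 2)*(v^3 - 6*v^2 + 8*v) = (v - 4)*(v - 1)*(v + 2)*(v^2 - 2*v) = (v - 4)*(v - 2)*(v - 1)*(v + 2)*(v)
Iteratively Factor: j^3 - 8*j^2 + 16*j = (j)*(j^2 - 8*j + 16) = j*(j - 4)*(j - 4)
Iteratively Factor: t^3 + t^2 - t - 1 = (t + 1)*(t^2 - 1) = (t + 1)^2*(t - 1)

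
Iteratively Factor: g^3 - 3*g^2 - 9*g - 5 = (g + 1)*(g^2 - 4*g - 5) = (g + 1)^2*(g - 5)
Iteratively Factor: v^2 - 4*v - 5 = (v - 5)*(v + 1)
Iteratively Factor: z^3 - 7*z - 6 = (z + 2)*(z^2 - 2*z - 3) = (z + 1)*(z + 2)*(z - 3)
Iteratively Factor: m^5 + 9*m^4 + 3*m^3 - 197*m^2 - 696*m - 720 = (m + 3)*(m^4 + 6*m^3 - 15*m^2 - 152*m - 240) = (m + 3)*(m + 4)*(m^3 + 2*m^2 - 23*m - 60) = (m + 3)^2*(m + 4)*(m^2 - m - 20) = (m - 5)*(m + 3)^2*(m + 4)*(m + 4)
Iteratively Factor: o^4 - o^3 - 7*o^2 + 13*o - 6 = (o - 2)*(o^3 + o^2 - 5*o + 3) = (o - 2)*(o + 3)*(o^2 - 2*o + 1) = (o - 2)*(o - 1)*(o + 3)*(o - 1)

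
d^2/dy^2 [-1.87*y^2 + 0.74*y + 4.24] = -3.74000000000000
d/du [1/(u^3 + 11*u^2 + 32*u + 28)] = (-3*u^2 - 22*u - 32)/(u^3 + 11*u^2 + 32*u + 28)^2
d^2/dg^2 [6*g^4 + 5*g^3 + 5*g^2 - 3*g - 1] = 72*g^2 + 30*g + 10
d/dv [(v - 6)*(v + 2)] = 2*v - 4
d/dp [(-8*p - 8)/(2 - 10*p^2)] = 4*(5*p^2 - 10*p*(p + 1) - 1)/(5*p^2 - 1)^2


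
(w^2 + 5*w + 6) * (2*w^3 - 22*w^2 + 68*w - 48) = 2*w^5 - 12*w^4 - 30*w^3 + 160*w^2 + 168*w - 288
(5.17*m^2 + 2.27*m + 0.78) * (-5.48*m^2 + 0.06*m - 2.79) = -28.3316*m^4 - 12.1294*m^3 - 18.5625*m^2 - 6.2865*m - 2.1762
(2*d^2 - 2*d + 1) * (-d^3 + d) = -2*d^5 + 2*d^4 + d^3 - 2*d^2 + d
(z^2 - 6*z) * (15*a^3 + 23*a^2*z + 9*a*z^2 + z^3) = 15*a^3*z^2 - 90*a^3*z + 23*a^2*z^3 - 138*a^2*z^2 + 9*a*z^4 - 54*a*z^3 + z^5 - 6*z^4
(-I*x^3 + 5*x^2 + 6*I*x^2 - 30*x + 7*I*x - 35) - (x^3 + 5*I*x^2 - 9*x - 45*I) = -x^3 - I*x^3 + 5*x^2 + I*x^2 - 21*x + 7*I*x - 35 + 45*I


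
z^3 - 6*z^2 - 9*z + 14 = (z - 7)*(z - 1)*(z + 2)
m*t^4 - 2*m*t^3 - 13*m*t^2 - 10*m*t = t*(t - 5)*(t + 2)*(m*t + m)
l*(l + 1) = l^2 + l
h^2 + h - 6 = (h - 2)*(h + 3)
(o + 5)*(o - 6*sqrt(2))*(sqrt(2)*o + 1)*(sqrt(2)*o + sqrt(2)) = 2*o^4 - 11*sqrt(2)*o^3 + 12*o^3 - 66*sqrt(2)*o^2 - 2*o^2 - 55*sqrt(2)*o - 72*o - 60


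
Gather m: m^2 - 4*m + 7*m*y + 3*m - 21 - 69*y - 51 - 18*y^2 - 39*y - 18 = m^2 + m*(7*y - 1) - 18*y^2 - 108*y - 90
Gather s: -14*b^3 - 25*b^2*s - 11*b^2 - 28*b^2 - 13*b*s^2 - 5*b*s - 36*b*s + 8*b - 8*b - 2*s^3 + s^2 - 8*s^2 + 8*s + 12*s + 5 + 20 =-14*b^3 - 39*b^2 - 2*s^3 + s^2*(-13*b - 7) + s*(-25*b^2 - 41*b + 20) + 25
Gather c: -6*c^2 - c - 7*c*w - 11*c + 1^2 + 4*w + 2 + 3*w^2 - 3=-6*c^2 + c*(-7*w - 12) + 3*w^2 + 4*w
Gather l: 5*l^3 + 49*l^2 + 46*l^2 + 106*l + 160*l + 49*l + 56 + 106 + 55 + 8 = 5*l^3 + 95*l^2 + 315*l + 225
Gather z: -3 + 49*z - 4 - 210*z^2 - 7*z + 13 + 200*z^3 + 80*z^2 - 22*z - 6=200*z^3 - 130*z^2 + 20*z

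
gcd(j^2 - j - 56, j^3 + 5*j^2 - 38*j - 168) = j + 7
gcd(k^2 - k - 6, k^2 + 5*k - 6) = 1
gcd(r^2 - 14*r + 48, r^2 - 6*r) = r - 6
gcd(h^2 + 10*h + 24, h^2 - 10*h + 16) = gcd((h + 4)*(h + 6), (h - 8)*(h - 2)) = 1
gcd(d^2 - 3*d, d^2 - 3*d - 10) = 1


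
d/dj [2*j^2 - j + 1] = 4*j - 1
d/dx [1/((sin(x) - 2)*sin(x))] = 2*(1 - sin(x))*cos(x)/((sin(x) - 2)^2*sin(x)^2)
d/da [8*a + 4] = 8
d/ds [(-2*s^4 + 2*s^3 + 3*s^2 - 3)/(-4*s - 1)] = 2*(12*s^4 - 4*s^3 - 9*s^2 - 3*s - 6)/(16*s^2 + 8*s + 1)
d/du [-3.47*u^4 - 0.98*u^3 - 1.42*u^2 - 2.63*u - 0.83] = -13.88*u^3 - 2.94*u^2 - 2.84*u - 2.63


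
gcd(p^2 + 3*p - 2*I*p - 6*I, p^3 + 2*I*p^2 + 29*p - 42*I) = p - 2*I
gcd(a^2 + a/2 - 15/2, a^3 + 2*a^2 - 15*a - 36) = a + 3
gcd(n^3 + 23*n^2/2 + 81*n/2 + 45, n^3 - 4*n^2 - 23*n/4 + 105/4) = n + 5/2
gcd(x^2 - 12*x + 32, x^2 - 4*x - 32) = x - 8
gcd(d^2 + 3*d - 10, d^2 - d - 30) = d + 5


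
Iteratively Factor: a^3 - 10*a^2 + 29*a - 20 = (a - 4)*(a^2 - 6*a + 5) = (a - 4)*(a - 1)*(a - 5)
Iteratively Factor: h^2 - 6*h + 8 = (h - 2)*(h - 4)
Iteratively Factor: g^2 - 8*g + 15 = (g - 3)*(g - 5)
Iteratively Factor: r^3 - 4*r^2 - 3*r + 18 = (r + 2)*(r^2 - 6*r + 9) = (r - 3)*(r + 2)*(r - 3)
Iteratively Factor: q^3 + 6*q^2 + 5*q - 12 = (q + 4)*(q^2 + 2*q - 3) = (q + 3)*(q + 4)*(q - 1)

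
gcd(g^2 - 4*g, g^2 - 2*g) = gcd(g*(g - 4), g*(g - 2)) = g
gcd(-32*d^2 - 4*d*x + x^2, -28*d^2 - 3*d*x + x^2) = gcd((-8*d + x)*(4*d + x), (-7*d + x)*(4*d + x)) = 4*d + x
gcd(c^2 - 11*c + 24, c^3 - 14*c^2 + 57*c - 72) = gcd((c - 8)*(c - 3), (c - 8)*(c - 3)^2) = c^2 - 11*c + 24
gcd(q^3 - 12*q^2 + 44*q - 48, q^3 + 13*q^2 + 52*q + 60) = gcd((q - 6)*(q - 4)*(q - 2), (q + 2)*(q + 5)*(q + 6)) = 1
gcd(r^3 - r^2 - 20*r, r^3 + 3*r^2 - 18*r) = r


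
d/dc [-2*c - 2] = -2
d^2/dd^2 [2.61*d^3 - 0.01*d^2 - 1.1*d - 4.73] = 15.66*d - 0.02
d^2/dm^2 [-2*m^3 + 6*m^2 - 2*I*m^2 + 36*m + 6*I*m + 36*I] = -12*m + 12 - 4*I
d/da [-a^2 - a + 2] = -2*a - 1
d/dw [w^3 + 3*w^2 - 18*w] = 3*w^2 + 6*w - 18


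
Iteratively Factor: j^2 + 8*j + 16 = (j + 4)*(j + 4)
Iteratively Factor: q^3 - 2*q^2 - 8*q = (q)*(q^2 - 2*q - 8) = q*(q - 4)*(q + 2)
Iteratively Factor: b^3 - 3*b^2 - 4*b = (b)*(b^2 - 3*b - 4) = b*(b + 1)*(b - 4)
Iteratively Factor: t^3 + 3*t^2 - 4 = (t - 1)*(t^2 + 4*t + 4) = (t - 1)*(t + 2)*(t + 2)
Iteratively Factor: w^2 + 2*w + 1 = (w + 1)*(w + 1)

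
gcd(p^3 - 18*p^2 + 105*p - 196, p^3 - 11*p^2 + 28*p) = p^2 - 11*p + 28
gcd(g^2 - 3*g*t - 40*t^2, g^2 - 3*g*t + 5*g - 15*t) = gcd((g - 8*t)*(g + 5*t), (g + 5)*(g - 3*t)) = 1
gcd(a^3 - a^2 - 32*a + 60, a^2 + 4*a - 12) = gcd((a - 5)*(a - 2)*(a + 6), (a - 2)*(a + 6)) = a^2 + 4*a - 12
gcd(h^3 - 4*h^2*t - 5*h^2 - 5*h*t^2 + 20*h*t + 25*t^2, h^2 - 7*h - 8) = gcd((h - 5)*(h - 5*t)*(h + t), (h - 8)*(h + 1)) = 1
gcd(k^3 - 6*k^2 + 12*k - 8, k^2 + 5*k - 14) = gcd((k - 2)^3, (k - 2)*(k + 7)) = k - 2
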